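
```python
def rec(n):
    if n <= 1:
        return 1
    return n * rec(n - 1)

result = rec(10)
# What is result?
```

rec(10) = 10 * 9 * 8 * 7 * 6 * 5 * 4 * 3 * 2 * 1 = 3628800

Answer: 3628800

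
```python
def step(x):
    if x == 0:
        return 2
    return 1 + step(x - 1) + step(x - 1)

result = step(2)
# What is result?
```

step(x) = 1 + 2·step(x-1), step(0)=2. Closed form: (2+1)·2^2 - 1 = 11.

Answer: 11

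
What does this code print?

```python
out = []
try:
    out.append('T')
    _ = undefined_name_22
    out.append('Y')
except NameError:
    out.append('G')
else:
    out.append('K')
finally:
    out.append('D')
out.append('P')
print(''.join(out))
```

Execution trace: 'T' (try body) → 'G' (except NameError) → 'D' (finally) → 'P' (after the try/except). Output: TGDP

Answer: TGDP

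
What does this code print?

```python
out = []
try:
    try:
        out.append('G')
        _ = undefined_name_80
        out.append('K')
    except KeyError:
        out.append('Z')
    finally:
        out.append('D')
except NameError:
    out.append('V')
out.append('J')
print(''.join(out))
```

Execution trace: 'G' (try body) → 'D' (finally) → 'V' (outer except NameError) → 'J' (after the try/except). Output: GDVJ

Answer: GDVJ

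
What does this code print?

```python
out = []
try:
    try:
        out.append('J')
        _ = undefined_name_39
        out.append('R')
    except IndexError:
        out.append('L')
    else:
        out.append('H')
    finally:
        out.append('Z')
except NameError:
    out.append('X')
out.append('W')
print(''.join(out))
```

Execution trace: 'J' (try body) → 'Z' (finally) → 'X' (outer except NameError) → 'W' (after the try/except). Output: JZXW

Answer: JZXW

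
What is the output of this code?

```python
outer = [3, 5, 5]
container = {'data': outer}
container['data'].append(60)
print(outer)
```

Key concept: dict holds reference to list.
Step by step:
`outer = [3, 5, 5]` → outer = [3, 5, 5]
`container = {'data': outer}` → container = {'data': [3, 5, 5]}
`container['data'].append(60)` → outer = [3, 5, 5, 60]; container = {'data': [3, 5, 5, 60]}
`print(outer)` → prints [3, 5, 5, 60]

Answer: [3, 5, 5, 60]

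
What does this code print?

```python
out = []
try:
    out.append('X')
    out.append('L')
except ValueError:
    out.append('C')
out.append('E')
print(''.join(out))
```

Execution trace: 'X' (try body) → 'L' (try body, no exception) → 'E' (after the try/except). Output: XLE

Answer: XLE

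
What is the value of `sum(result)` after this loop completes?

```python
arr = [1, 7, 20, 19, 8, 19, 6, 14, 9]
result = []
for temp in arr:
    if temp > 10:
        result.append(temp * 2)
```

Sum of doubled values > 10
`result` takes the values: [] → [40] → [40, 38] → [40, 38, 38] → [40, 38, 38, 28]
So `sum(result)` = 144

Answer: 144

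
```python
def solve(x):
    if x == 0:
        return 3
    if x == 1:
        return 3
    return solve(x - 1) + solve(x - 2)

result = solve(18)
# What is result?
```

Build up from base cases: solve(0)=3, solve(1)=3, solve(2)=6, solve(3)=9, solve(4)=15, solve(5)=24, solve(6)=39, ..., solve(18)=12543

Answer: 12543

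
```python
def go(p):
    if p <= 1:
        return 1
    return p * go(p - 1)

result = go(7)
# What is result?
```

go(7) = 7 * 6 * 5 * 4 * 3 * 2 * 1 = 5040

Answer: 5040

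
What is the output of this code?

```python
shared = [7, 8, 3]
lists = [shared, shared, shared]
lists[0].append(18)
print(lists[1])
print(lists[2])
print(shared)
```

Key concept: list of same reference.
Step by step:
`shared = [7, 8, 3]` → shared = [7, 8, 3]
`lists = [shared, shared, shared]` → lists = [[7, 8, 3], [7, 8, 3], [7, 8, 3]]
`lists[0].append(18)` → shared = [7, 8, 3, 18]; lists = [[7, 8, 3, 18], [7, 8, 3, 18], [7, 8, 3, 18]]
`print(lists[1])` → prints [7, 8, 3, 18]
`print(lists[2])` → prints [7, 8, 3, 18]
`print(shared)` → prints [7, 8, 3, 18]

Answer:
[7, 8, 3, 18]
[7, 8, 3, 18]
[7, 8, 3, 18]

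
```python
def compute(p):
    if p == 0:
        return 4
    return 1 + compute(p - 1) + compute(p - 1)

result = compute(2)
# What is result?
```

compute(p) = 1 + 2·compute(p-1), compute(0)=4. Closed form: (4+1)·2^2 - 1 = 19.

Answer: 19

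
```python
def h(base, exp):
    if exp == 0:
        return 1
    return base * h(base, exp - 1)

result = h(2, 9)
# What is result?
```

h(2, 9) = 2 * 2 * 2 * 2 * 2 * 2 * 2 * 2 * 2 = 512

Answer: 512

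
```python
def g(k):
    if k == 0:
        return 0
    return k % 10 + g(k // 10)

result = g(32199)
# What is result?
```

Sum of digits of 32199: 9 + 9 + 1 + 2 + 3 = 24

Answer: 24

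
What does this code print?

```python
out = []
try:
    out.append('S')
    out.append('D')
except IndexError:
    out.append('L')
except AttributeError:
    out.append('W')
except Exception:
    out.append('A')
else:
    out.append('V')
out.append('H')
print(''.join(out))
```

Execution trace: 'S' (try body) → 'D' (try body, no exception) → 'V' (else) → 'H' (after the try/except). Output: SDVH

Answer: SDVH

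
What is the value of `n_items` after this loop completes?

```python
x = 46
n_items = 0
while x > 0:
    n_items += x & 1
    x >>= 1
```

Count set bits in 46 (binary: 0b101110)
`n_items` takes the values: 0 → 1 → 2 → 3 → 4

Answer: 4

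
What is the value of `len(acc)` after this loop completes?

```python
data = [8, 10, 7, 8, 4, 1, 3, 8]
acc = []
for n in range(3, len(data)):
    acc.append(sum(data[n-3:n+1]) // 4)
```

Number of 4-element averages
`acc` takes the values: [] → [8] → [8, 7] → [8, 7, 5] → [8, 7, 5, 4] → [8, 7, 5, 4, 4]
So `len(acc)` = 5

Answer: 5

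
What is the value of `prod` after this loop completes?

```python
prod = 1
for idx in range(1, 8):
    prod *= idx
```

7! = 5040
`prod` takes the values: 1 → 2 → 6 → 24 → 120 → 720 → 5040

Answer: 5040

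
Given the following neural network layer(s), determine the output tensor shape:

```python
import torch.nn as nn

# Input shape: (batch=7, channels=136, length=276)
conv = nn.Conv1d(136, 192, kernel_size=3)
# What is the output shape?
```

Input: (7, 136, 276) -> Output: (7, 192, 274)

Answer: (7, 192, 274)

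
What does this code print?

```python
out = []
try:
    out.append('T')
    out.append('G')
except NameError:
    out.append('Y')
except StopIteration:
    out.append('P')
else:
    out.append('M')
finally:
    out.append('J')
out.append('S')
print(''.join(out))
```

Execution trace: 'T' (try body) → 'G' (try body, no exception) → 'M' (else) → 'J' (finally) → 'S' (after the try/except). Output: TGMJS

Answer: TGMJS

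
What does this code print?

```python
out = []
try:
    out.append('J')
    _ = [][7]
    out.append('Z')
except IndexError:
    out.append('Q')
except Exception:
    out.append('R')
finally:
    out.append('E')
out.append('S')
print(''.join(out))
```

Execution trace: 'J' (try body) → 'Q' (except IndexError) → 'E' (finally) → 'S' (after the try/except). Output: JQES

Answer: JQES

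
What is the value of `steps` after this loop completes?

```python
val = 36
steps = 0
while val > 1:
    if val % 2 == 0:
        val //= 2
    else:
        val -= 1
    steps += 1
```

Steps to reduce 36 to 1
`steps` takes the values: 0 → 1 → 2 → 3 → 4 → 5 → 6

Answer: 6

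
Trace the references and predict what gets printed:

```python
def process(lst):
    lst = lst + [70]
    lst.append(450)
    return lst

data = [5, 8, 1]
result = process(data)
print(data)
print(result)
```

Key concept: rebinding parameter vs mutation.
Step by step:
`data = [5, 8, 1]` → data = [5, 8, 1]
`result = process(data)` → result = [5, 8, 1, 70, 450]
`print(data)` → prints [5, 8, 1]
`print(result)` → prints [5, 8, 1, 70, 450]

Answer:
[5, 8, 1]
[5, 8, 1, 70, 450]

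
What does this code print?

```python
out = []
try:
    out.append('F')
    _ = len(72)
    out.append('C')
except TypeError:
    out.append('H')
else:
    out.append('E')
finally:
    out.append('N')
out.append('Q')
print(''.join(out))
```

Execution trace: 'F' (try body) → 'H' (except TypeError) → 'N' (finally) → 'Q' (after the try/except). Output: FHNQ

Answer: FHNQ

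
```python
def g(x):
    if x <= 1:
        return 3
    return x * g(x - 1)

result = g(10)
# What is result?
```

g(10) = 10 * 9 * 8 * 7 * 6 * 5 * 4 * 3 * 2 * 3 = 10886400

Answer: 10886400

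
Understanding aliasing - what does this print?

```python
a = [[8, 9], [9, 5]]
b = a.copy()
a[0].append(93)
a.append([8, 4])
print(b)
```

Key concept: shallow copy with nested lists.
Step by step:
`a = [[8, 9], [9, 5]]` → a = [[8, 9], [9, 5]]
`b = a.copy()` → b = [[8, 9], [9, 5]]
`a[0].append(93)` → a = [[8, 9, 93], [9, 5]]; b = [[8, 9, 93], [9, 5]]
`a.append([8, 4])` → a = [[8, 9, 93], [9, 5], [8, 4]]
`print(b)` → prints [[8, 9, 93], [9, 5]]

Answer: [[8, 9, 93], [9, 5]]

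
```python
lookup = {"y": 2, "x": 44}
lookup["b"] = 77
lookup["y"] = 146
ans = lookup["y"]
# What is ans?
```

Trace:
`lookup = {"y": 2, "x": 44}` → lookup = {'y': 2, 'x': 44}
`lookup["b"] = 77` → lookup = {'y': 2, 'x': 44, 'b': 77}
`lookup["y"] = 146` → lookup = {'y': 146, 'x': 44, 'b': 77}
`ans = lookup["y"]` → ans = 146
So ans = 146

Answer: 146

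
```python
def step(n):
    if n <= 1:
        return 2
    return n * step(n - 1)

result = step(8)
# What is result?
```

step(8) = 8 * 7 * 6 * 5 * 4 * 3 * 2 * 2 = 80640

Answer: 80640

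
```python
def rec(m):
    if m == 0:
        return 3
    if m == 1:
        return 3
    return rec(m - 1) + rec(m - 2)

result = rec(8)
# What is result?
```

Build up from base cases: rec(0)=3, rec(1)=3, rec(2)=6, rec(3)=9, rec(4)=15, rec(5)=24, rec(6)=39, ..., rec(8)=102

Answer: 102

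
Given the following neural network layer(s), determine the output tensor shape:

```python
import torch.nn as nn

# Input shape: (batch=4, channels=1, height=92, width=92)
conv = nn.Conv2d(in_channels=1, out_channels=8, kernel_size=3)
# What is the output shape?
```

Input: (4, 1, 92, 92) -> Output: (4, 8, 90, 90)

Answer: (4, 8, 90, 90)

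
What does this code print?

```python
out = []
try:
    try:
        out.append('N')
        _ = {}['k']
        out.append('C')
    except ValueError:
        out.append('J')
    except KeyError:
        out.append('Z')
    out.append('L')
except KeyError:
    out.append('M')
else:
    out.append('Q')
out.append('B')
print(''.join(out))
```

Execution trace: 'N' (inner try body) → 'Z' (inner except KeyError) → 'L' (try body, no exception) → 'Q' (else) → 'B' (after the try/except). Output: NZLQB

Answer: NZLQB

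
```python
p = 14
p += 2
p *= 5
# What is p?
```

Trace:
`p = 14` → p = 14
`p += 2` → p = 16
`p *= 5` → p = 80
So p = 80

Answer: 80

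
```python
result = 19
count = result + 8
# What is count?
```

Trace:
`result = 19` → result = 19
`count = result + 8` → count = 27
So count = 27

Answer: 27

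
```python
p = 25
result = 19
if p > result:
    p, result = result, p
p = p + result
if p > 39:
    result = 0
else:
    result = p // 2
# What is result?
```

Trace:
`p = 25` → p = 25
`result = 19` → result = 19
`if p > result: ...` → p > result is True → p = 19; result = 25
`p = p + result` → p = 44
`if p > 39: ...` → p > 39 is True → result = 0
So result = 0

Answer: 0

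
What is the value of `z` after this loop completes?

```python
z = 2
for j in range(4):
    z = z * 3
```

Multiply by 3, 4 times: 2 * 3^4 = 162
`z` takes the values: 2 → 6 → 18 → 54 → 162

Answer: 162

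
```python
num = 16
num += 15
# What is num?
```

Trace:
`num = 16` → num = 16
`num += 15` → num = 31
So num = 31

Answer: 31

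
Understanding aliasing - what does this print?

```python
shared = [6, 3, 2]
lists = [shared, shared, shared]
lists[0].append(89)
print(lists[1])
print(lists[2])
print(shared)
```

Key concept: list of same reference.
Step by step:
`shared = [6, 3, 2]` → shared = [6, 3, 2]
`lists = [shared, shared, shared]` → lists = [[6, 3, 2], [6, 3, 2], [6, 3, 2]]
`lists[0].append(89)` → shared = [6, 3, 2, 89]; lists = [[6, 3, 2, 89], [6, 3, 2, 89], [6, 3, 2, 89]]
`print(lists[1])` → prints [6, 3, 2, 89]
`print(lists[2])` → prints [6, 3, 2, 89]
`print(shared)` → prints [6, 3, 2, 89]

Answer:
[6, 3, 2, 89]
[6, 3, 2, 89]
[6, 3, 2, 89]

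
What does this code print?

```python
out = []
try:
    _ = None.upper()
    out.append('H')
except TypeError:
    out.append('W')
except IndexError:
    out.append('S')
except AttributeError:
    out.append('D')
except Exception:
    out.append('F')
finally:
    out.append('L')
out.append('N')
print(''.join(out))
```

Execution trace: 'D' (except AttributeError) → 'L' (finally) → 'N' (after the try/except). Output: DLN

Answer: DLN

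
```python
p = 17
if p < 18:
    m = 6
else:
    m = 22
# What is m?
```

Trace:
`p = 17` → p = 17
`if p < 18: ...` → p < 18 is True → m = 6
So m = 6

Answer: 6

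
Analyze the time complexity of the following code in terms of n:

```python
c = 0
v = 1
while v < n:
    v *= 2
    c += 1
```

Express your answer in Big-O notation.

Each loop level contributes: log n. Multiplying the contributions gives O(log n).

Answer: O(log n)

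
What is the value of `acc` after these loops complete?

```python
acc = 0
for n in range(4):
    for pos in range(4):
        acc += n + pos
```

Sum of all n+pos for n,pos in 4x4
`acc` takes the values: 0 → 1 → 3 → 6 → 7 → 9 → 12 → 16 → 18 → 21 → 25 → 30 → 33 → 37 → 42 → 48

Answer: 48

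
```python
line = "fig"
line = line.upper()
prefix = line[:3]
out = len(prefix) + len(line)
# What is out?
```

Trace:
`line = "fig"` → line = 'fig'
`line = line.upper()` → line = 'FIG'
`prefix = line[:3]` → prefix = 'FIG'
`out = len(prefix) + len(line)` → out = 6
So out = 6

Answer: 6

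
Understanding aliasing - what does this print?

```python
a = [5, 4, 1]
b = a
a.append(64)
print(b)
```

Key concept: basic list aliasing.
Step by step:
`a = [5, 4, 1]` → a = [5, 4, 1]
`b = a` → b = [5, 4, 1] (same object as a)
`a.append(64)` → a = [5, 4, 1, 64] (same object as b); b = [5, 4, 1, 64] (same object as a)
`print(b)` → prints [5, 4, 1, 64]

Answer: [5, 4, 1, 64]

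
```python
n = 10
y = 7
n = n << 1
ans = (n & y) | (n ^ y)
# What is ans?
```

Trace:
`n = 10` → n = 10
`y = 7` → y = 7
`n = n << 1` → n = 20
`ans = (n & y) | (n ^ y)` → ans = 23
So ans = 23

Answer: 23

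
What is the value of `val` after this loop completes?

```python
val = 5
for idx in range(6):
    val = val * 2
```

Multiply by 2, 6 times: 5 * 2^6 = 320
`val` takes the values: 5 → 10 → 20 → 40 → 80 → 160 → 320

Answer: 320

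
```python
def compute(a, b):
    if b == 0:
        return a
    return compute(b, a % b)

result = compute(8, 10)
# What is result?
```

compute(8, 10) -> compute(10, 8) -> compute(8, 2) -> compute(2, 0) -> 2

Answer: 2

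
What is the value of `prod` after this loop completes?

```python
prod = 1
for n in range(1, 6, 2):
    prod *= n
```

Product of 1, 3, 5, ... up to 5
`prod` takes the values: 1 → 3 → 15

Answer: 15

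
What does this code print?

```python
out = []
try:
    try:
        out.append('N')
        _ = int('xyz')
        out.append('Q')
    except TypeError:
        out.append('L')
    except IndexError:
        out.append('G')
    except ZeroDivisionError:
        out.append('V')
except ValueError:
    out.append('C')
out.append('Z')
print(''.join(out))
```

Execution trace: 'N' (try body) → 'C' (outer except ValueError) → 'Z' (after the try/except). Output: NCZ

Answer: NCZ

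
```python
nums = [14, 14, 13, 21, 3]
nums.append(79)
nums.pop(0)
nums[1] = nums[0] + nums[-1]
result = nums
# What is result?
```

Trace:
`nums = [14, 14, 13, 21, 3]` → nums = [14, 14, 13, 21, 3]
`nums.append(79)` → nums = [14, 14, 13, 21, 3, 79]
`nums.pop(0)` → nums = [14, 13, 21, 3, 79]
`nums[1] = nums[0] + nums[-1]` → nums = [14, 93, 21, 3, 79]
`result = nums` → result = [14, 93, 21, 3, 79]
So result = [14, 93, 21, 3, 79]

Answer: [14, 93, 21, 3, 79]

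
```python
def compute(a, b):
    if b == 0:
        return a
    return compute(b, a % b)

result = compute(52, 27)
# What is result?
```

compute(52, 27) -> compute(27, 25) -> compute(25, 2) -> compute(2, 1) -> compute(1, 0) -> 1

Answer: 1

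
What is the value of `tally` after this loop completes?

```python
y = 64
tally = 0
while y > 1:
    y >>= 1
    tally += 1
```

Count right shifts until 1
`tally` takes the values: 0 → 1 → 2 → 3 → 4 → 5 → 6

Answer: 6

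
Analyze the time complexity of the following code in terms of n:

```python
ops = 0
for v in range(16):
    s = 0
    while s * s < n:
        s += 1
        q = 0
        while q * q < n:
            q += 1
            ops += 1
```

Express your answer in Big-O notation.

Each loop level contributes: 1 × √n × √n. Multiplying the contributions gives O(n).

Answer: O(n)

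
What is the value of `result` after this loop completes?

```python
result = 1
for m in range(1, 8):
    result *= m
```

7! = 5040
`result` takes the values: 1 → 2 → 6 → 24 → 120 → 720 → 5040

Answer: 5040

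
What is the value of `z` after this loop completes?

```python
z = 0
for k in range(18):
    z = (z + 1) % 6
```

Increment mod 6, 18 times = 0
`z` takes the values: 0 → 1 → 2 → 3 → 4 → 5 → 0 → 1 → 2 → 3 → 4 → 5 → 0 → 1 → 2 → 3 → 4 → 5 → 0

Answer: 0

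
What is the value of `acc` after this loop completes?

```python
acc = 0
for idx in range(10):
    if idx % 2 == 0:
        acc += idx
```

Sum of even numbers 0 to 9
`acc` takes the values: 0 → 2 → 6 → 12 → 20

Answer: 20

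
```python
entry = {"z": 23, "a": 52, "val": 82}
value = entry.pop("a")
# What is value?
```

Trace:
`entry = {"z": 23, "a": 52, "val": 82}` → entry = {'z': 23, 'a': 52, 'val': 82}
`value = entry.pop("a")` → entry = {'z': 23, 'val': 82}; value = 52
So value = 52

Answer: 52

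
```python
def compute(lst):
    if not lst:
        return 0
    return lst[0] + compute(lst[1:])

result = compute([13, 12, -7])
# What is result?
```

13 + 12 + (-7) + 0 = 18

Answer: 18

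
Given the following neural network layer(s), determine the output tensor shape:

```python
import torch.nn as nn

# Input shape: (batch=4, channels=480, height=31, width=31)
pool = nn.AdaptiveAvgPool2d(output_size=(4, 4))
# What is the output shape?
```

Input: (4, 480, 31, 31) -> Output: (4, 480, 4, 4)

Answer: (4, 480, 4, 4)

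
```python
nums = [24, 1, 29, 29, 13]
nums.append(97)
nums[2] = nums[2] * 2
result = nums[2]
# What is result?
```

Trace:
`nums = [24, 1, 29, 29, 13]` → nums = [24, 1, 29, 29, 13]
`nums.append(97)` → nums = [24, 1, 29, 29, 13, 97]
`nums[2] = nums[2] * 2` → nums = [24, 1, 58, 29, 13, 97]
`result = nums[2]` → result = 58
So result = 58

Answer: 58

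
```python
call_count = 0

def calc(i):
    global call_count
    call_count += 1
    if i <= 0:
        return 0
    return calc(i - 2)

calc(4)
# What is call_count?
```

Linear recursion stepping by 2: 3 calls from i=4 down to ≤0.

Answer: 3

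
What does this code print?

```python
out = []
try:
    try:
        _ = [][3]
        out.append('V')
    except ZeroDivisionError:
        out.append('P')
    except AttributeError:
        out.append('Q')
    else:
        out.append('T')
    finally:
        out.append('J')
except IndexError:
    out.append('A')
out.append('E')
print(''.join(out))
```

Execution trace: 'J' (finally) → 'A' (outer except IndexError) → 'E' (after the try/except). Output: JAE

Answer: JAE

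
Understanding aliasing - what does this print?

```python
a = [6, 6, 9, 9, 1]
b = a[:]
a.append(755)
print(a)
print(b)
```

Key concept: slice [:] creates copy.
Step by step:
`a = [6, 6, 9, 9, 1]` → a = [6, 6, 9, 9, 1]
`b = a[:]` → b = [6, 6, 9, 9, 1]
`a.append(755)` → a = [6, 6, 9, 9, 1, 755]
`print(a)` → prints [6, 6, 9, 9, 1, 755]
`print(b)` → prints [6, 6, 9, 9, 1]

Answer:
[6, 6, 9, 9, 1, 755]
[6, 6, 9, 9, 1]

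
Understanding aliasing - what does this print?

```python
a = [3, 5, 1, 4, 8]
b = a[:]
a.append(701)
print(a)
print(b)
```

Key concept: slice [:] creates copy.
Step by step:
`a = [3, 5, 1, 4, 8]` → a = [3, 5, 1, 4, 8]
`b = a[:]` → b = [3, 5, 1, 4, 8]
`a.append(701)` → a = [3, 5, 1, 4, 8, 701]
`print(a)` → prints [3, 5, 1, 4, 8, 701]
`print(b)` → prints [3, 5, 1, 4, 8]

Answer:
[3, 5, 1, 4, 8, 701]
[3, 5, 1, 4, 8]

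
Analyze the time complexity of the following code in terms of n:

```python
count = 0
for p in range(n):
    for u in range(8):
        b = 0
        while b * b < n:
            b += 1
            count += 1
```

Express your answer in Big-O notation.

Each loop level contributes: n × 1 × √n. Multiplying the contributions gives O(n√n).

Answer: O(n√n)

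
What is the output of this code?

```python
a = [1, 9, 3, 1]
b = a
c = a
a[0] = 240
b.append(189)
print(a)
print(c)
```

Key concept: multiple aliases.
Step by step:
`a = [1, 9, 3, 1]` → a = [1, 9, 3, 1]
`b = a` → b = [1, 9, 3, 1] (same object as a)
`c = a` → c = [1, 9, 3, 1] (same object as a, b)
`a[0] = 240` → a = [240, 9, 3, 1] (same object as b, c); b = [240, 9, 3, 1] (same object as a, c); c = [240, 9, 3, 1] (same object as a, b)
`b.append(189)` → a = [240, 9, 3, 1, 189] (same object as b, c); b = [240, 9, 3, 1, 189] (same object as a, c); c = [240, 9, 3, 1, 189] (same object as a, b)
`print(a)` → prints [240, 9, 3, 1, 189]
`print(c)` → prints [240, 9, 3, 1, 189]

Answer:
[240, 9, 3, 1, 189]
[240, 9, 3, 1, 189]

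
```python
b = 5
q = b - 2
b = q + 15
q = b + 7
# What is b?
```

Trace:
`b = 5` → b = 5
`q = b - 2` → q = 3
`b = q + 15` → b = 18
`q = b + 7` → q = 25
So b = 18

Answer: 18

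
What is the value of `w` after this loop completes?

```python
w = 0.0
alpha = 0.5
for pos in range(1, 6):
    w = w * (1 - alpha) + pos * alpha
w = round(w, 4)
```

Moving average with lr=0.5
`w` takes the values: 0.0 → 0.5 → 1.25 → 2.125 → 3.0625 → 4.03125 → 4.0312

Answer: 4.0312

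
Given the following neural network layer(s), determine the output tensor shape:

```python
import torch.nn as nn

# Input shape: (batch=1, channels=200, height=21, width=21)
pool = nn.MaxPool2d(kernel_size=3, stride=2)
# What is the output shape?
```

Input: (1, 200, 21, 21) -> Output: (1, 200, 10, 10)

Answer: (1, 200, 10, 10)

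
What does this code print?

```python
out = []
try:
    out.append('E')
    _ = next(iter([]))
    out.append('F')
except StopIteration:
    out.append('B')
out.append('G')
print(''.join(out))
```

Execution trace: 'E' (try body) → 'B' (except StopIteration) → 'G' (after the try/except). Output: EBG

Answer: EBG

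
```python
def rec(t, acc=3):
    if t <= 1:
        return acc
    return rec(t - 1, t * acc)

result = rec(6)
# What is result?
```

Accumulator trace (n, acc): (6, 3) -> (5, 18) -> (4, 90) -> (3, 360) -> (2, 1080) -> (1, 2160) -> return 2160

Answer: 2160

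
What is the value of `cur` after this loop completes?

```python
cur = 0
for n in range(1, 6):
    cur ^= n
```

XOR of 1 to 5
`cur` takes the values: 0 → 1 → 3 → 0 → 4 → 1

Answer: 1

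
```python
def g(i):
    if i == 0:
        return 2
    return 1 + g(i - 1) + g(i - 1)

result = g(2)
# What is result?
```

g(i) = 1 + 2·g(i-1), g(0)=2. Closed form: (2+1)·2^2 - 1 = 11.

Answer: 11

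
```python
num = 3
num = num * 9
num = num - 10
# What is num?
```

Trace:
`num = 3` → num = 3
`num = num * 9` → num = 27
`num = num - 10` → num = 17
So num = 17

Answer: 17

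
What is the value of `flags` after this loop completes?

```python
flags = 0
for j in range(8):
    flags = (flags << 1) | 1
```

Build 8 consecutive 1-bits: 0b11111111
`flags` takes the values: 0 → 1 → 3 → 7 → 15 → 31 → 63 → 127 → 255

Answer: 255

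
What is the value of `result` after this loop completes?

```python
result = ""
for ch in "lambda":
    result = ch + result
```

Reverse 'lambda'
`result` takes the values: "" → "l" → "al" → "mal" → "bmal" → "dbmal" → "adbmal"

Answer: "adbmal"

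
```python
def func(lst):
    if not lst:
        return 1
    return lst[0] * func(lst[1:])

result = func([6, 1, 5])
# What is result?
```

Product over [6, 1, 5] = 6 * 1 * 5 = 30

Answer: 30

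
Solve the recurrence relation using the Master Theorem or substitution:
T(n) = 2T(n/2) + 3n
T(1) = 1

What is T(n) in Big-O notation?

By Master Theorem: a=2, b=2, f(n)=3n. Since log_2(2) = 1 and f(n) = Θ(n^1), Case 2 applies. T(n) = O(n log n).

Answer: O(n log n)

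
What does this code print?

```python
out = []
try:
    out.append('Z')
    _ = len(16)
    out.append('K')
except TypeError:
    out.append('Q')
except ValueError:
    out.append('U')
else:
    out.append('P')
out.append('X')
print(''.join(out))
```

Execution trace: 'Z' (try body) → 'Q' (except TypeError) → 'X' (after the try/except). Output: ZQX

Answer: ZQX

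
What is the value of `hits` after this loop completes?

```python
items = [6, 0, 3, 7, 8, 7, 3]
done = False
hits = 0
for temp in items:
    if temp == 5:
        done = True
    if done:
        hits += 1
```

Count elements after first 5 in [6, 0, 3, 7, 8, 7, 3]
`hits` takes the values: 0

Answer: 0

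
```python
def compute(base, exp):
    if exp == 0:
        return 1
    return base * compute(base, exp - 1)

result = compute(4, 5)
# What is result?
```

compute(4, 5) = 4 * 4 * 4 * 4 * 4 = 1024

Answer: 1024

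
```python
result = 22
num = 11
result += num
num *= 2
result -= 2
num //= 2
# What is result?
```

Trace:
`result = 22` → result = 22
`num = 11` → num = 11
`result += num` → result = 33
`num *= 2` → num = 22
`result -= 2` → result = 31
`num //= 2` → num = 11
So result = 31

Answer: 31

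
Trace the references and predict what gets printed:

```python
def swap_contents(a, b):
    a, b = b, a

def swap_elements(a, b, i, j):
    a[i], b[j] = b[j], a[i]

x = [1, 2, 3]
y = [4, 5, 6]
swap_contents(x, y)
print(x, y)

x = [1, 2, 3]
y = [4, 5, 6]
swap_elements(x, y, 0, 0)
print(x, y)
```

Key concept: parameter rebinding vs mutation.
Step by step:
`x = [1, 2, 3]` → x = [1, 2, 3]
`y = [4, 5, 6]` → y = [4, 5, 6]
`swap_contents(x, y)` → no visible change to tracked variables
`print(x, y)` → prints [1, 2, 3] [4, 5, 6]
`x = [1, 2, 3]` → x = [1, 2, 3]
`y = [4, 5, 6]` → y = [4, 5, 6]
`swap_elements(x, y, 0, 0)` → x = [4, 2, 3]; y = [1, 5, 6]
`print(x, y)` → prints [4, 2, 3] [1, 5, 6]

Answer:
[1, 2, 3] [4, 5, 6]
[4, 2, 3] [1, 5, 6]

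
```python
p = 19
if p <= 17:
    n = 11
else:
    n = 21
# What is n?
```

Trace:
`p = 19` → p = 19
`if p <= 17: ...` → p <= 17 is False, take else branch → n = 21
So n = 21

Answer: 21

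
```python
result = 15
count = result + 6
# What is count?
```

Trace:
`result = 15` → result = 15
`count = result + 6` → count = 21
So count = 21

Answer: 21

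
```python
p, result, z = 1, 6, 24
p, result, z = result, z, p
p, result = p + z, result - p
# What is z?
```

Trace:
`p, result, z = 1, 6, 24` → p = 1; result = 6; z = 24
`p, result, z = result, z, p` → p = 6; result = 24; z = 1
`p, result = p + z, result - p` → p = 7; result = 18
So z = 1

Answer: 1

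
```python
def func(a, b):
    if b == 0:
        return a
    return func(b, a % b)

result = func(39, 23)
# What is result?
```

func(39, 23) -> func(23, 16) -> func(16, 7) -> func(7, 2) -> func(2, 1) -> func(1, 0) -> 1

Answer: 1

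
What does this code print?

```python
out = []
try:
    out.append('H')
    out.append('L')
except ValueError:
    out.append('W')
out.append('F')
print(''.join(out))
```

Execution trace: 'H' (try body) → 'L' (try body, no exception) → 'F' (after the try/except). Output: HLF

Answer: HLF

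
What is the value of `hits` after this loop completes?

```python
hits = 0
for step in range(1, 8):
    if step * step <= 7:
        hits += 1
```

Count numbers where step² ≤ 7
`hits` takes the values: 0 → 1 → 2

Answer: 2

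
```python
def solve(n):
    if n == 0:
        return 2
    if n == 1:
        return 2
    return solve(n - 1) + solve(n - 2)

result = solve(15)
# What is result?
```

Build up from base cases: solve(0)=2, solve(1)=2, solve(2)=4, solve(3)=6, solve(4)=10, solve(5)=16, solve(6)=26, ..., solve(15)=1974

Answer: 1974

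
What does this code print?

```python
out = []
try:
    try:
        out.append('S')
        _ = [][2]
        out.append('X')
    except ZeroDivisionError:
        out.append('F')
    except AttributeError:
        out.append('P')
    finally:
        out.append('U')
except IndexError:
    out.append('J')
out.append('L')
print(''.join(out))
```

Execution trace: 'S' (try body) → 'U' (finally) → 'J' (outer except IndexError) → 'L' (after the try/except). Output: SUJL

Answer: SUJL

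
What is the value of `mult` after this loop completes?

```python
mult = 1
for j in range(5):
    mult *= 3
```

3^5 = 243
`mult` takes the values: 1 → 3 → 9 → 27 → 81 → 243

Answer: 243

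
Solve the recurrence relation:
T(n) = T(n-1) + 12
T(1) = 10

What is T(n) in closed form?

Unrolling: T(n) = T(1) + 12·(n-1) = 10 + 12(n-1) = 12n - 2.

Answer: T(n) = 12n - 2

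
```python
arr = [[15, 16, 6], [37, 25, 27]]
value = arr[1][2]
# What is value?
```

Trace:
`arr = [[15, 16, 6], [37, 25, 27]]` → arr = [[15, 16, 6], [37, 25, 27]]
`value = arr[1][2]` → value = 27
So value = 27

Answer: 27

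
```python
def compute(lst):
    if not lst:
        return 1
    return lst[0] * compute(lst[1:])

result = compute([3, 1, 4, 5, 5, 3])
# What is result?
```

Product over [3, 1, 4, 5, 5, 3] = 3 * 1 * 4 * 5 * 5 * 3 = 900

Answer: 900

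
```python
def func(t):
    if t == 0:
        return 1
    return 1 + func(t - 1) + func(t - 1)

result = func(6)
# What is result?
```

func(t) = 1 + 2·func(t-1), func(0)=1. Closed form: (1+1)·2^6 - 1 = 127.

Answer: 127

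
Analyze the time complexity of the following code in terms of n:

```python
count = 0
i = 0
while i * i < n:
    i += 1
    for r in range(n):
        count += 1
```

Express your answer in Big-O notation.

Each loop level contributes: √n × n. Multiplying the contributions gives O(n√n).

Answer: O(n√n)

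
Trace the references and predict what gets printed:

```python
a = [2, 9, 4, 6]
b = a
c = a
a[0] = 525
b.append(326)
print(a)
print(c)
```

Key concept: multiple aliases.
Step by step:
`a = [2, 9, 4, 6]` → a = [2, 9, 4, 6]
`b = a` → b = [2, 9, 4, 6] (same object as a)
`c = a` → c = [2, 9, 4, 6] (same object as a, b)
`a[0] = 525` → a = [525, 9, 4, 6] (same object as b, c); b = [525, 9, 4, 6] (same object as a, c); c = [525, 9, 4, 6] (same object as a, b)
`b.append(326)` → a = [525, 9, 4, 6, 326] (same object as b, c); b = [525, 9, 4, 6, 326] (same object as a, c); c = [525, 9, 4, 6, 326] (same object as a, b)
`print(a)` → prints [525, 9, 4, 6, 326]
`print(c)` → prints [525, 9, 4, 6, 326]

Answer:
[525, 9, 4, 6, 326]
[525, 9, 4, 6, 326]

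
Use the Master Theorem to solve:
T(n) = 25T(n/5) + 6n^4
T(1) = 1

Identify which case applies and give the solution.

a=25, b=5, f(n)=6n^4. log_5(25) = 2. Since c=4 > 2 and the regularity condition holds (25(n/5)^4 = (25/5^4)n^4 with 25/5^4 < 1), Case 3 applies: T(n) = Θ(f(n)) = O(n^4).

Answer: O(n^4) - Case 3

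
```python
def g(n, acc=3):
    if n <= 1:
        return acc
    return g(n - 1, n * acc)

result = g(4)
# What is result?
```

Accumulator trace (n, acc): (4, 3) -> (3, 12) -> (2, 36) -> (1, 72) -> return 72

Answer: 72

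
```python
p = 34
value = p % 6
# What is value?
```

Trace:
`p = 34` → p = 34
`value = p % 6` → value = 4
So value = 4

Answer: 4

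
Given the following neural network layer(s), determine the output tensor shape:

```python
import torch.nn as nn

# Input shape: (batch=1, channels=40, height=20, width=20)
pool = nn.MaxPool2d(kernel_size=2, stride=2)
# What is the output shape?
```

Input: (1, 40, 20, 20) -> Output: (1, 40, 10, 10)

Answer: (1, 40, 10, 10)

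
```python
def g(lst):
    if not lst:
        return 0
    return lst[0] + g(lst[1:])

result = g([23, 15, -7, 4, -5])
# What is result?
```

23 + 15 + (-7) + 4 + (-5) + 0 = 30

Answer: 30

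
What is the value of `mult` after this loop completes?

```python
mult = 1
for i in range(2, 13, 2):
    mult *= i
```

Product of even numbers 2 to 12
`mult` takes the values: 1 → 2 → 8 → 48 → 384 → 3840 → 46080

Answer: 46080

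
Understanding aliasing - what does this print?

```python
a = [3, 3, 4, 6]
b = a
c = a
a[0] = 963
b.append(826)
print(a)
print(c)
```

Key concept: multiple aliases.
Step by step:
`a = [3, 3, 4, 6]` → a = [3, 3, 4, 6]
`b = a` → b = [3, 3, 4, 6] (same object as a)
`c = a` → c = [3, 3, 4, 6] (same object as a, b)
`a[0] = 963` → a = [963, 3, 4, 6] (same object as b, c); b = [963, 3, 4, 6] (same object as a, c); c = [963, 3, 4, 6] (same object as a, b)
`b.append(826)` → a = [963, 3, 4, 6, 826] (same object as b, c); b = [963, 3, 4, 6, 826] (same object as a, c); c = [963, 3, 4, 6, 826] (same object as a, b)
`print(a)` → prints [963, 3, 4, 6, 826]
`print(c)` → prints [963, 3, 4, 6, 826]

Answer:
[963, 3, 4, 6, 826]
[963, 3, 4, 6, 826]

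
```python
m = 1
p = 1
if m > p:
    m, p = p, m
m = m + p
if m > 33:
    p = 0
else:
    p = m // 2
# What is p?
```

Trace:
`m = 1` → m = 1
`p = 1` → p = 1
`if m > p: ...` → m > p is False → no variable changes
`m = m + p` → m = 2
`if m > 33: ...` → m > 33 is False, take else branch → no variable changes
So p = 1

Answer: 1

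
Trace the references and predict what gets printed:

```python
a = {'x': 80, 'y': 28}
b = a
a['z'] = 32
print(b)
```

Key concept: dict aliasing.
Step by step:
`a = {'x': 80, 'y': 28}` → a = {'x': 80, 'y': 28}
`b = a` → b = {'x': 80, 'y': 28} (same object as a)
`a['z'] = 32` → a = {'x': 80, 'y': 28, 'z': 32} (same object as b); b = {'x': 80, 'y': 28, 'z': 32} (same object as a)
`print(b)` → prints {'x': 80, 'y': 28, 'z': 32}

Answer: {'x': 80, 'y': 28, 'z': 32}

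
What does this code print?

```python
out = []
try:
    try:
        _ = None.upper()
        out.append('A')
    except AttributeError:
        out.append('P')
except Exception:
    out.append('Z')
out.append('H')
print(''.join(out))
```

Execution trace: 'P' (inner except AttributeError) → 'H' (after the try/except). Output: PH

Answer: PH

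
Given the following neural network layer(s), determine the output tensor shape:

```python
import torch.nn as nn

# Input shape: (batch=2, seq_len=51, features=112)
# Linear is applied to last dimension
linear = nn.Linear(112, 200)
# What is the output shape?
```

Input: (2, 51, 112) -> Output: (2, 51, 200)

Answer: (2, 51, 200)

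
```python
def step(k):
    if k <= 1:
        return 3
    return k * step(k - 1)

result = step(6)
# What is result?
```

step(6) = 6 * 5 * 4 * 3 * 2 * 3 = 2160

Answer: 2160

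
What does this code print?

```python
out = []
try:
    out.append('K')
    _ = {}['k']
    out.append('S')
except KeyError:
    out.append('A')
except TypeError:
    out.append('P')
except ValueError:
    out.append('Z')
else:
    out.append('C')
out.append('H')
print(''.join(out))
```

Execution trace: 'K' (try body) → 'A' (except KeyError) → 'H' (after the try/except). Output: KAH

Answer: KAH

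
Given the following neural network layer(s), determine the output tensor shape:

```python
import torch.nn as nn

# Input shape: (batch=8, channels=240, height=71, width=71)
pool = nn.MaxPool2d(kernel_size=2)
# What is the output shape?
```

Input: (8, 240, 71, 71) -> Output: (8, 240, 35, 35)

Answer: (8, 240, 35, 35)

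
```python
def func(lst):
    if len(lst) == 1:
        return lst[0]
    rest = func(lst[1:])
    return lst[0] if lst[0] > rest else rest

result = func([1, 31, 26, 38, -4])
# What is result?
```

Recursive max over [1, 31, 26, 38, -4] = 38

Answer: 38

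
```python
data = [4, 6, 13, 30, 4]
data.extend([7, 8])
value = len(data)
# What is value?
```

Trace:
`data = [4, 6, 13, 30, 4]` → data = [4, 6, 13, 30, 4]
`data.extend([7, 8])` → data = [4, 6, 13, 30, 4, 7, 8]
`value = len(data)` → value = 7
So value = 7

Answer: 7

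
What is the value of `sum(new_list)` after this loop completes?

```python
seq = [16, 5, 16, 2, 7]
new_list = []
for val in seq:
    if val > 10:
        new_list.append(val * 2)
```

Sum of doubled values > 10
`new_list` takes the values: [] → [32] → [32, 32]
So `sum(new_list)` = 64

Answer: 64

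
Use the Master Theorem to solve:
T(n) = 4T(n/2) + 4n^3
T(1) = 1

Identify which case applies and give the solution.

a=4, b=2, f(n)=4n^3. log_2(4) = 2. Since c=3 > 2 and the regularity condition holds (4(n/2)^3 = (4/2^3)n^3 with 4/2^3 < 1), Case 3 applies: T(n) = Θ(f(n)) = O(n^3).

Answer: O(n^3) - Case 3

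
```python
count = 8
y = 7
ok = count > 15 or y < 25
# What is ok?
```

Trace:
`count = 8` → count = 8
`y = 7` → y = 7
`ok = count > 15 or y < 25` → ok = True
So ok = True

Answer: True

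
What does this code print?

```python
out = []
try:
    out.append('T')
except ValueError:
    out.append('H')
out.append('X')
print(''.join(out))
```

Execution trace: 'T' (try body, no exception) → 'X' (after the try/except). Output: TX

Answer: TX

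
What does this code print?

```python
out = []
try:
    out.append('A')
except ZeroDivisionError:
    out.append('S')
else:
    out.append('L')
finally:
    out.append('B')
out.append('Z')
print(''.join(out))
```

Execution trace: 'A' (try body, no exception) → 'L' (else) → 'B' (finally) → 'Z' (after the try/except). Output: ALBZ

Answer: ALBZ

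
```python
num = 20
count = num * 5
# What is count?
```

Trace:
`num = 20` → num = 20
`count = num * 5` → count = 100
So count = 100

Answer: 100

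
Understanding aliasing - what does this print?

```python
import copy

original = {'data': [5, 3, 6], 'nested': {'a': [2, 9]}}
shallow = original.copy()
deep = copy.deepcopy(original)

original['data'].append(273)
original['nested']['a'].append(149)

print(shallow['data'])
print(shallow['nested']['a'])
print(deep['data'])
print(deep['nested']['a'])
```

Key concept: comparing shallow vs deep copy.
Step by step:
`original = {'data': [5, 3, 6], 'nested': {'a': [2, 9]}}` → original = {'data': [5, 3, 6], 'nested': {'a': [2, 9]}}
`shallow = original.copy()` → shallow = {'data': [5, 3, 6], 'nested': {'a': [2, 9]}}
`deep = copy.deepcopy(original)` → deep = {'data': [5, 3, 6], 'nested': {'a': [2, 9]}}
`original['data'].append(273)` → original = {'data': [5, 3, 6, 273], 'nested': {'a': [2, 9]}}; shallow = {'data': [5, 3, 6, 273], 'nested': {'a': [2, 9]}}
`original['nested']['a'].append(149)` → original = {'data': [5, 3, 6, 273], 'nested': {'a': [2, 9, 149]}}; shallow = {'data': [5, 3, 6, 273], 'nested': {'a': [2, 9, 149]}}
`print(shallow['data'])` → prints [5, 3, 6, 273]
`print(shallow['nested']['a'])` → prints [2, 9, 149]
`print(deep['data'])` → prints [5, 3, 6]
`print(deep['nested']['a'])` → prints [2, 9]

Answer:
[5, 3, 6, 273]
[2, 9, 149]
[5, 3, 6]
[2, 9]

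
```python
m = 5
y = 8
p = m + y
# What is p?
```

Trace:
`m = 5` → m = 5
`y = 8` → y = 8
`p = m + y` → p = 13
So p = 13

Answer: 13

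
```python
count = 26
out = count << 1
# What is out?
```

Trace:
`count = 26` → count = 26
`out = count << 1` → out = 52
So out = 52

Answer: 52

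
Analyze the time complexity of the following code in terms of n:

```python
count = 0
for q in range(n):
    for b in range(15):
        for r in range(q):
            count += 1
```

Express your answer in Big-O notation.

Each loop level contributes: n × 1 × n. Multiplying the contributions gives O(n^2).

Answer: O(n^2)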